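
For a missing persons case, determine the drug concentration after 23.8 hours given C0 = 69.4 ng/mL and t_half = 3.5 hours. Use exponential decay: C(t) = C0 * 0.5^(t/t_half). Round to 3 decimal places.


Drug concentration decay:
Number of half-lives = t / t_half = 23.8 / 3.5 = 6.8
Decay factor = 0.5^6.8 = 0.00897421
C(t) = 69.4 * 0.00897421 = 0.623 ng/mL

0.623


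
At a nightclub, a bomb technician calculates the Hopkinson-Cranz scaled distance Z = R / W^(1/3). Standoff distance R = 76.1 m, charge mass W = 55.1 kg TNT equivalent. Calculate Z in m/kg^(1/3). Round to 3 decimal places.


Scaled distance calculation:
W^(1/3) = 55.1^(1/3) = 3.805256
Z = R / W^(1/3) = 76.1 / 3.805256
Z = 19.999 m/kg^(1/3)

19.999


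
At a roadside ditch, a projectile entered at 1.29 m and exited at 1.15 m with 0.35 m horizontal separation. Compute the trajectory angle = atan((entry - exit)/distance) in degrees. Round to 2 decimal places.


Bullet trajectory angle:
Height difference = 1.29 - 1.15 = 0.14 m
angle = atan(0.14 / 0.35)
angle = atan(0.4)
angle = 21.80 degrees

21.80


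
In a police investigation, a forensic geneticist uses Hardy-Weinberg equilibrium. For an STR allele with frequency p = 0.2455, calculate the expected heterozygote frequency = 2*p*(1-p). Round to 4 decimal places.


Hardy-Weinberg heterozygote frequency:
q = 1 - p = 1 - 0.2455 = 0.7545
2pq = 2 * 0.2455 * 0.7545 = 0.3705

0.3705


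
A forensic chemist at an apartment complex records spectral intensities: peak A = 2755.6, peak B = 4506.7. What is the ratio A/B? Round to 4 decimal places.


Spectral peak ratio:
Peak A = 2755.6 counts
Peak B = 4506.7 counts
Ratio = 2755.6 / 4506.7 = 0.6114

0.6114


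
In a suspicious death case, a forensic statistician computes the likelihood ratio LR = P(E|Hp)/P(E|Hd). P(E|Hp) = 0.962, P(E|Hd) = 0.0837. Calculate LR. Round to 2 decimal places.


Likelihood ratio calculation:
LR = P(E|Hp) / P(E|Hd)
LR = 0.962 / 0.0837
LR = 11.49

11.49


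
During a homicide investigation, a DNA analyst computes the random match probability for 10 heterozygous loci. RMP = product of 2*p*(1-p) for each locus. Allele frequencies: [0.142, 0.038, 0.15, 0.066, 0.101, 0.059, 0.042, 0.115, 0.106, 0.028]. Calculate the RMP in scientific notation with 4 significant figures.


Computing RMP for 10 loci:
Locus 1: 2 * 0.142 * 0.858 = 0.243672
Locus 2: 2 * 0.038 * 0.962 = 0.073112
Locus 3: 2 * 0.15 * 0.85 = 0.255
Locus 4: 2 * 0.066 * 0.934 = 0.123288
Locus 5: 2 * 0.101 * 0.899 = 0.181598
Locus 6: 2 * 0.059 * 0.941 = 0.111038
Locus 7: 2 * 0.042 * 0.958 = 0.080472
Locus 8: 2 * 0.115 * 0.885 = 0.20355
Locus 9: 2 * 0.106 * 0.894 = 0.189528
Locus 10: 2 * 0.028 * 0.972 = 0.054432
RMP = 1.908e-09

1.908e-09


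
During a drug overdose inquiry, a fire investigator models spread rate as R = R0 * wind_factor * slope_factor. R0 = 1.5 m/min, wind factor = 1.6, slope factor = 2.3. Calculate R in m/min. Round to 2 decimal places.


Fire spread rate calculation:
R = R0 * wind_factor * slope_factor
= 1.5 * 1.6 * 2.3
= 2.4 * 2.3
= 5.52 m/min

5.52


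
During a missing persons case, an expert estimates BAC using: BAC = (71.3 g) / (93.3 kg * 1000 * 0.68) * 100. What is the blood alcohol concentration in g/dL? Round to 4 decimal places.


Applying the Widmark formula:
BAC = (dose_g / (body_wt * 1000 * r)) * 100
Denominator = 93.3 * 1000 * 0.68 = 63444
BAC = (71.3 / 63444) * 100
BAC = 0.1124 g/dL

0.1124


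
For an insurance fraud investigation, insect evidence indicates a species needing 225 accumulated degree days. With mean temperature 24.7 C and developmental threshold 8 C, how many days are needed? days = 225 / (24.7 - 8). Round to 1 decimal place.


Insect development time:
Effective temperature = avg_temp - T_base = 24.7 - 8 = 16.7 C
Days = ADD / effective_temp = 225 / 16.7 = 13.5 days

13.5


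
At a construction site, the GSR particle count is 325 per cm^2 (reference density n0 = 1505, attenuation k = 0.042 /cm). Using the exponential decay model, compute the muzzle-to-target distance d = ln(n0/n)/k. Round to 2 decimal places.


GSR distance calculation:
n0/n = 1505 / 325 = 4.630769
ln(n0/n) = 1.532723
d = 1.532723 / 0.042 = 36.49 cm

36.49


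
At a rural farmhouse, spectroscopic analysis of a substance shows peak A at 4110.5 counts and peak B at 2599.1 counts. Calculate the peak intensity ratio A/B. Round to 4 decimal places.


Spectral peak ratio:
Peak A = 4110.5 counts
Peak B = 2599.1 counts
Ratio = 4110.5 / 2599.1 = 1.5815

1.5815


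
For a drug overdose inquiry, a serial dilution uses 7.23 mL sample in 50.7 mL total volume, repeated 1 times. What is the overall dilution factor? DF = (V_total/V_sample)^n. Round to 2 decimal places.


Dilution factor calculation:
Single dilution = V_total / V_sample = 50.7 / 7.23 ≈ 7.012448
Number of dilutions = 1
Total DF = (50.7 / 7.23)^1 (full precision, rounded at the end) = 7.01

7.01


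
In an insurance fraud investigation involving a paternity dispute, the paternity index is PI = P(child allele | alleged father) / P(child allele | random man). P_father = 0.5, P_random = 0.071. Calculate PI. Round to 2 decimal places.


Paternity Index calculation:
PI = P(allele|father) / P(allele|random)
PI = 0.5 / 0.071
PI = 7.04

7.04


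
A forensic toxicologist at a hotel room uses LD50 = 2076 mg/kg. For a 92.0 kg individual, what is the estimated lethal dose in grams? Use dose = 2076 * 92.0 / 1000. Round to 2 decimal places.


Lethal dose calculation:
Lethal dose = LD50 * body_weight / 1000
= 2076 * 92.0 / 1000
= 190992 / 1000
= 190.99 g

190.99


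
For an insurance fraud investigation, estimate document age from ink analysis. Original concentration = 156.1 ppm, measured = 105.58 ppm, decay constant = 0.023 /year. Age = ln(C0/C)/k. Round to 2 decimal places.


Document age estimation:
C0/C = 156.1 / 105.58 = 1.4785
ln(C0/C) = 0.391028
t = 0.391028 / 0.023 = 17.00 years

17.00


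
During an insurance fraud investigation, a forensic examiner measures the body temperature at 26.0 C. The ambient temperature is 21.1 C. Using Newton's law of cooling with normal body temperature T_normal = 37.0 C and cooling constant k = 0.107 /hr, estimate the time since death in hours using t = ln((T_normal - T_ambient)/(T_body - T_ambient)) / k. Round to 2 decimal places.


Using Newton's law of cooling:
t = ln((T_normal - T_ambient) / (T_body - T_ambient)) / k
T_normal - T_ambient = 15.9
T_body - T_ambient = 4.9
Ratio = 3.244898
ln(ratio) = 1.177084
t = 1.177084 / 0.107 = 11.00 hours

11.00


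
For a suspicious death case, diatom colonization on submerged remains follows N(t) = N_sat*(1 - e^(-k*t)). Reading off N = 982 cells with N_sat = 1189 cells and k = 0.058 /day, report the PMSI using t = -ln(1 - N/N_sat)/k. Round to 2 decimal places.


PMSI from diatom colonization curve:
N / N_sat = 982 / 1189 = 0.825904
1 - N/N_sat = 0.174096
ln(1 - N/N_sat) = -1.748148
t = -ln(1 - N/N_sat) / k = -(-1.748148) / 0.058 = 30.14 days

30.14


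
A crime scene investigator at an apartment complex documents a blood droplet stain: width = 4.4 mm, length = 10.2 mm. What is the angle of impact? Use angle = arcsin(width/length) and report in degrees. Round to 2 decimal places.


Blood spatter impact angle calculation:
width / length = 4.4 / 10.2 = 0.431373
angle = arcsin(0.431373)
angle = 25.55 degrees

25.55


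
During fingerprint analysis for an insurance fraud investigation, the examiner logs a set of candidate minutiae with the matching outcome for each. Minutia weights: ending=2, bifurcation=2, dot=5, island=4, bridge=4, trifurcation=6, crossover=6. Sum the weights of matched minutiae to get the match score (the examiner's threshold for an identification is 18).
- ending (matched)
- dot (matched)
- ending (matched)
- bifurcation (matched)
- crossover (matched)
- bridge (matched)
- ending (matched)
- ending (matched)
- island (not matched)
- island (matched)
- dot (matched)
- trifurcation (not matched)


Weighted minutiae match score:
  ending: matched, +2 (running total 2)
  dot: matched, +5 (running total 7)
  ending: matched, +2 (running total 9)
  bifurcation: matched, +2 (running total 11)
  crossover: matched, +6 (running total 17)
  bridge: matched, +4 (running total 21)
  ending: matched, +2 (running total 23)
  ending: matched, +2 (running total 25)
  island: not matched, +0
  island: matched, +4 (running total 29)
  dot: matched, +5 (running total 34)
  trifurcation: not matched, +0
Total score = 34
Threshold = 18; verdict = identification

34


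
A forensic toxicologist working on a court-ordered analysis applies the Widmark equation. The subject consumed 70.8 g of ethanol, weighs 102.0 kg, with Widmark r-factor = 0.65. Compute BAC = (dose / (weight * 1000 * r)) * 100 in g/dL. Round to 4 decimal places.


Applying the Widmark formula:
BAC = (dose_g / (body_wt * 1000 * r)) * 100
Denominator = 102.0 * 1000 * 0.65 = 66300
BAC = (70.8 / 66300) * 100
BAC = 0.1068 g/dL

0.1068


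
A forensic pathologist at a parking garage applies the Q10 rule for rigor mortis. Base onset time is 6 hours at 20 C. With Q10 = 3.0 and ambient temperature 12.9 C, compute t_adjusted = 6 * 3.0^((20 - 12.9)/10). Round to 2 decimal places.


Rigor mortis time adjustment:
Exponent = (T_ref - T_actual) / 10 = (20 - 12.9) / 10 = 0.71
Q10 factor = 3.0^0.71 = 2.1815
t_adjusted = 6 * 2.1815 = 13.09 hours

13.09


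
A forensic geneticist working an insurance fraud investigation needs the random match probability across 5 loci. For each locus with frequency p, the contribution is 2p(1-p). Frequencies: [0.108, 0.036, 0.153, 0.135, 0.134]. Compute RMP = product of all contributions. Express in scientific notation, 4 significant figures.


Computing RMP for 5 loci:
Locus 1: 2 * 0.108 * 0.892 = 0.192672
Locus 2: 2 * 0.036 * 0.964 = 0.069408
Locus 3: 2 * 0.153 * 0.847 = 0.259182
Locus 4: 2 * 0.135 * 0.865 = 0.23355
Locus 5: 2 * 0.134 * 0.866 = 0.232088
RMP = 1.879e-04

1.879e-04


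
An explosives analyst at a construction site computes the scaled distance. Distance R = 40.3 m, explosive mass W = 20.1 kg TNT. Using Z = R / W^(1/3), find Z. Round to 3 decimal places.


Scaled distance calculation:
W^(1/3) = 20.1^(1/3) = 2.718934
Z = R / W^(1/3) = 40.3 / 2.718934
Z = 14.822 m/kg^(1/3)

14.822


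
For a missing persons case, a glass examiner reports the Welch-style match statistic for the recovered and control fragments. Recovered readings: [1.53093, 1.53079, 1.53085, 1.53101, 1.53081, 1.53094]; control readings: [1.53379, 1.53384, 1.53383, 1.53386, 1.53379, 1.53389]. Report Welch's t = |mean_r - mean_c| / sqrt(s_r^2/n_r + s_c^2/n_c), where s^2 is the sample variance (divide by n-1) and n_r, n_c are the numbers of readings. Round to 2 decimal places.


Welch's t-criterion for glass RI comparison:
Recovered mean = sum / n_r = 9.18533 / 6 = 1.5308883
Control mean = sum / n_c = 9.203 / 6 = 1.5338333
Recovered sample variance s_r^2 = 7.29667e-09
Control sample variance s_c^2 = 1.54667e-09
Welch SE (unpooled) = sqrt(s_r^2/n_r + s_c^2/n_c) = sqrt(1.21611e-09 + 2.57778e-10) = sqrt(1.47389e-09) = 3.83913e-05
|mean_r - mean_c| = 0.002945
t = 0.002945 / 3.83913e-05 = 76.71

76.71


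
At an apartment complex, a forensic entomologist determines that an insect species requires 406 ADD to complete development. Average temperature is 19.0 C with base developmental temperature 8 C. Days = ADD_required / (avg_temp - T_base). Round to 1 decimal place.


Insect development time:
Effective temperature = avg_temp - T_base = 19.0 - 8 = 11.0 C
Days = ADD / effective_temp = 406 / 11.0 = 36.9 days

36.9


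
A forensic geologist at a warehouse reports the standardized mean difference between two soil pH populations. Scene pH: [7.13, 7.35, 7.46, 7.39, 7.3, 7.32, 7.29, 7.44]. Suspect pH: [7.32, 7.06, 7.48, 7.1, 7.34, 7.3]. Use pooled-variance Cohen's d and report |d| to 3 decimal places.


Pooled-variance Cohen's d for soil pH comparison:
Scene mean = 58.68 / 8 = 7.335
Suspect mean = 43.6 / 6 = 7.266667
Scene sample variance s_s^2 = 0.010771
Suspect sample variance s_c^2 = 0.025067
Pooled variance = ((n_s-1)*s_s^2 + (n_c-1)*s_c^2) / (n_s + n_c - 2) = 0.016728
Pooled SD = sqrt(0.016728) = 0.129337
Mean difference = 0.068333
|d| = |0.068333| / 0.129337 = 0.528

0.528


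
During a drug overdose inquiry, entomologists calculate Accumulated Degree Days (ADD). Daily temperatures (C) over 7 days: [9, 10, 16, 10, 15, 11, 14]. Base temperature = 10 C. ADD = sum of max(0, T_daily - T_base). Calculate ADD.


Computing ADD day by day:
Day 1: max(0, 9 - 10) = 0
Day 2: max(0, 10 - 10) = 0
Day 3: max(0, 16 - 10) = 6
Day 4: max(0, 10 - 10) = 0
Day 5: max(0, 15 - 10) = 5
Day 6: max(0, 11 - 10) = 1
Day 7: max(0, 14 - 10) = 4
Total ADD = 16

16


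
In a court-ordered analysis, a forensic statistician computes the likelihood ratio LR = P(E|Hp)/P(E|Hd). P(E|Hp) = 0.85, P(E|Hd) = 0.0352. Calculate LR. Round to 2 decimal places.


Likelihood ratio calculation:
LR = P(E|Hp) / P(E|Hd)
LR = 0.85 / 0.0352
LR = 24.15

24.15


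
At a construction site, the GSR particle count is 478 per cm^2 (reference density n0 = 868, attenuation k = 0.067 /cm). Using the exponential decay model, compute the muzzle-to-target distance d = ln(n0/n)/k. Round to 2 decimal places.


GSR distance calculation:
n0/n = 868 / 478 = 1.8159
ln(n0/n) = 0.596581
d = 0.596581 / 0.067 = 8.90 cm

8.90


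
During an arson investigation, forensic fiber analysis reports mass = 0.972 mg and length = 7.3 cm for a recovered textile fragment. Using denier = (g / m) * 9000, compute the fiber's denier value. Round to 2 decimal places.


Denier calculation:
Mass in grams = 0.972 mg / 1000 = 0.000972 g
Length in meters = 7.3 cm / 100 = 0.073 m
Linear density = mass / length = 0.000972 / 0.073 = 0.01331507 g/m
Denier = (g/m) * 9000 = 0.01331507 * 9000 = 119.84

119.84


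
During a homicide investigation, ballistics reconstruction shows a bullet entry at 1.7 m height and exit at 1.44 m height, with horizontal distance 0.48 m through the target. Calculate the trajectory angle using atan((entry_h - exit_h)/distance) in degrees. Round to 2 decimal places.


Bullet trajectory angle:
Height difference = 1.7 - 1.44 = 0.26 m
angle = atan(0.26 / 0.48)
angle = atan(0.541667)
angle = 28.44 degrees

28.44


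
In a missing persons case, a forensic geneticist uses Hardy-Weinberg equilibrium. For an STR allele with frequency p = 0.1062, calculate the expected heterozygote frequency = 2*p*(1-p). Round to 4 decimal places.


Hardy-Weinberg heterozygote frequency:
q = 1 - p = 1 - 0.1062 = 0.8938
2pq = 2 * 0.1062 * 0.8938 = 0.1898

0.1898


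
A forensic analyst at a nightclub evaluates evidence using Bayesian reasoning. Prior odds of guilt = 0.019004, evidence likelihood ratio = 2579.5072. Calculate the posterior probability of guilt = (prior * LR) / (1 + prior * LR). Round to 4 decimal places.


Bayesian evidence evaluation:
Posterior odds = prior_odds * LR = 0.019004 * 2579.5072 = 49.02095
Posterior probability = posterior_odds / (1 + posterior_odds)
= 49.02095 / (1 + 49.02095)
= 49.02095 / 50.02095
= 0.9800

0.9800


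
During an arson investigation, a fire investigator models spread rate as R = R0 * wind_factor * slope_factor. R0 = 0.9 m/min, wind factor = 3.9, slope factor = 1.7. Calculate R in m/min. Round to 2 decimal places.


Fire spread rate calculation:
R = R0 * wind_factor * slope_factor
= 0.9 * 3.9 * 1.7
= 3.51 * 1.7
= 5.97 m/min

5.97


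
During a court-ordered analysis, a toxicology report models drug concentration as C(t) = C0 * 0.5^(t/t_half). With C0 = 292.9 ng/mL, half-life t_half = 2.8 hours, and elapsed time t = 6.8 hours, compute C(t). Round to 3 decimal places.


Drug concentration decay:
Number of half-lives = t / t_half = 6.8 / 2.8 = 2.428571
Decay factor = 0.5^2.428571 = 0.18574934
C(t) = 292.9 * 0.18574934 = 54.406 ng/mL

54.406


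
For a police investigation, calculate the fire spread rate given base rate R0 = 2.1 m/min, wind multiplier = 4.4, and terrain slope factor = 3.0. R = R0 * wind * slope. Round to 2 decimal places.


Fire spread rate calculation:
R = R0 * wind_factor * slope_factor
= 2.1 * 4.4 * 3.0
= 9.24 * 3.0
= 27.72 m/min

27.72


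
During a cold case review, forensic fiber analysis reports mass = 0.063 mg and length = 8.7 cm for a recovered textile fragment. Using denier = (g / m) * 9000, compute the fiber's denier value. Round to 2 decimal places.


Denier calculation:
Mass in grams = 0.063 mg / 1000 = 0.000063 g
Length in meters = 8.7 cm / 100 = 0.087 m
Linear density = mass / length = 0.000063 / 0.087 = 0.00072414 g/m
Denier = (g/m) * 9000 = 0.00072414 * 9000 = 6.52

6.52


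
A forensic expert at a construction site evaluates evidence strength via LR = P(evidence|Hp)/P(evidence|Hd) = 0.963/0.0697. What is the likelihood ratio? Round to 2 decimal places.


Likelihood ratio calculation:
LR = P(E|Hp) / P(E|Hd)
LR = 0.963 / 0.0697
LR = 13.82

13.82


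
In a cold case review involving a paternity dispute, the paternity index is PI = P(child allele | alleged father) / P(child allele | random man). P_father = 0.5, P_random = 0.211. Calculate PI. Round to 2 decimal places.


Paternity Index calculation:
PI = P(allele|father) / P(allele|random)
PI = 0.5 / 0.211
PI = 2.37

2.37


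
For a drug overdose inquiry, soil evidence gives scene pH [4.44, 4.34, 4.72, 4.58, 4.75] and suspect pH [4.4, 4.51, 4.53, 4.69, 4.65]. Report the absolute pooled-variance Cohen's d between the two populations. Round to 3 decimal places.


Pooled-variance Cohen's d for soil pH comparison:
Scene mean = 22.83 / 5 = 4.566
Suspect mean = 22.78 / 5 = 4.556
Scene sample variance s_s^2 = 0.03118
Suspect sample variance s_c^2 = 0.01348
Pooled variance = ((n_s-1)*s_s^2 + (n_c-1)*s_c^2) / (n_s + n_c - 2) = 0.02233
Pooled SD = sqrt(0.02233) = 0.149432
Mean difference = 0.01
|d| = |0.01| / 0.149432 = 0.067

0.067


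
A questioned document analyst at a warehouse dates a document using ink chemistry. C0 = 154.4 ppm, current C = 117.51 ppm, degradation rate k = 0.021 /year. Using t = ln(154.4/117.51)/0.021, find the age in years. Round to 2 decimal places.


Document age estimation:
C0/C = 154.4 / 117.51 = 1.313931
ln(C0/C) = 0.273023
t = 0.273023 / 0.021 = 13.00 years

13.00


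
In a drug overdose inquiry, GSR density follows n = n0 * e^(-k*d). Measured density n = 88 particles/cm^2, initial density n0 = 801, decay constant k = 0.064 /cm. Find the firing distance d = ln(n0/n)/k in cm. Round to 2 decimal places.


GSR distance calculation:
n0/n = 801 / 88 = 9.102273
ln(n0/n) = 2.208524
d = 2.208524 / 0.064 = 34.51 cm

34.51


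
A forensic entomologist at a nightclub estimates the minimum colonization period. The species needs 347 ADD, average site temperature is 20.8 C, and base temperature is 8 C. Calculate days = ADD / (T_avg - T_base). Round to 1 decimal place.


Insect development time:
Effective temperature = avg_temp - T_base = 20.8 - 8 = 12.8 C
Days = ADD / effective_temp = 347 / 12.8 = 27.1 days

27.1


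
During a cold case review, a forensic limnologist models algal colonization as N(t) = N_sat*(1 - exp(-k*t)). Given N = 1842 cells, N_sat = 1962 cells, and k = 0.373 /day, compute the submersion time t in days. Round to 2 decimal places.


PMSI from diatom colonization curve:
N / N_sat = 1842 / 1962 = 0.938838
1 - N/N_sat = 0.061162
ln(1 - N/N_sat) = -2.794229
t = -ln(1 - N/N_sat) / k = -(-2.794229) / 0.373 = 7.49 days

7.49


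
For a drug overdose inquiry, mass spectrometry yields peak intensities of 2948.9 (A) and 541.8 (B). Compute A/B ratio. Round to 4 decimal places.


Spectral peak ratio:
Peak A = 2948.9 counts
Peak B = 541.8 counts
Ratio = 2948.9 / 541.8 = 5.4428

5.4428


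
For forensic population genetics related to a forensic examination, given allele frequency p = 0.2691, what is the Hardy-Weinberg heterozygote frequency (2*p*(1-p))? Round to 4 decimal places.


Hardy-Weinberg heterozygote frequency:
q = 1 - p = 1 - 0.2691 = 0.7309
2pq = 2 * 0.2691 * 0.7309 = 0.3934

0.3934


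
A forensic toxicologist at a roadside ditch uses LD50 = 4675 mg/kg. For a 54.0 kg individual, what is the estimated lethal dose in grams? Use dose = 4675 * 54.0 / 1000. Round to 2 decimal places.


Lethal dose calculation:
Lethal dose = LD50 * body_weight / 1000
= 4675 * 54.0 / 1000
= 252450 / 1000
= 252.45 g

252.45


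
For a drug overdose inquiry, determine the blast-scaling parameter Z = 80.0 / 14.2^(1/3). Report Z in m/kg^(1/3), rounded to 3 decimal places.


Scaled distance calculation:
W^(1/3) = 14.2^(1/3) = 2.421565
Z = R / W^(1/3) = 80.0 / 2.421565
Z = 33.036 m/kg^(1/3)

33.036


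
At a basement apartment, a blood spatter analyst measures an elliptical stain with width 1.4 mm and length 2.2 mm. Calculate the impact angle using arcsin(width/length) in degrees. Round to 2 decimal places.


Blood spatter impact angle calculation:
width / length = 1.4 / 2.2 = 0.636364
angle = arcsin(0.636364)
angle = 39.52 degrees

39.52


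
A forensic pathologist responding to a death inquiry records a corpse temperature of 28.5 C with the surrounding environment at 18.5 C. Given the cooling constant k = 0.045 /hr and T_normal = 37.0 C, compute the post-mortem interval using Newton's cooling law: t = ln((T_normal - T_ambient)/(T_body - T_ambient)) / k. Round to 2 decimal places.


Using Newton's law of cooling:
t = ln((T_normal - T_ambient) / (T_body - T_ambient)) / k
T_normal - T_ambient = 18.5
T_body - T_ambient = 10.0
Ratio = 1.85
ln(ratio) = 0.615186
t = 0.615186 / 0.045 = 13.67 hours

13.67


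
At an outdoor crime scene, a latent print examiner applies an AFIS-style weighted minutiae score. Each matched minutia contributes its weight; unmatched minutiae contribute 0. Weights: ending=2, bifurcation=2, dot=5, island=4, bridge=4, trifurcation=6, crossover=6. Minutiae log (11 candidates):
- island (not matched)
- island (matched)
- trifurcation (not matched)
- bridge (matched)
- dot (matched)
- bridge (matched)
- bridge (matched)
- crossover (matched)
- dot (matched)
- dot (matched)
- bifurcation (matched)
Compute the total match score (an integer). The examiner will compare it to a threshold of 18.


Weighted minutiae match score:
  island: not matched, +0
  island: matched, +4 (running total 4)
  trifurcation: not matched, +0
  bridge: matched, +4 (running total 8)
  dot: matched, +5 (running total 13)
  bridge: matched, +4 (running total 17)
  bridge: matched, +4 (running total 21)
  crossover: matched, +6 (running total 27)
  dot: matched, +5 (running total 32)
  dot: matched, +5 (running total 37)
  bifurcation: matched, +2 (running total 39)
Total score = 39
Threshold = 18; verdict = identification

39


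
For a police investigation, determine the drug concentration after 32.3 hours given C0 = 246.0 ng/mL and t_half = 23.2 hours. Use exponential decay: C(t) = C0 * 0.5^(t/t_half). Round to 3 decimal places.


Drug concentration decay:
Number of half-lives = t / t_half = 32.3 / 23.2 = 1.392241
Decay factor = 0.5^1.392241 = 0.38097256
C(t) = 246.0 * 0.38097256 = 93.719 ng/mL

93.719


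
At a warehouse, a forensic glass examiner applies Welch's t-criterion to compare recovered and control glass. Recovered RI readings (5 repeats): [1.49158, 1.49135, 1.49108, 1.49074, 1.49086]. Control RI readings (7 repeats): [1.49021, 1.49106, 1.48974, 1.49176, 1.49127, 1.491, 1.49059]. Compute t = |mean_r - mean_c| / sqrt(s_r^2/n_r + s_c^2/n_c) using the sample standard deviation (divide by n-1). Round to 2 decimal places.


Welch's t-criterion for glass RI comparison:
Recovered mean = sum / n_r = 7.45561 / 5 = 1.491122
Control mean = sum / n_c = 10.43563 / 7 = 1.4908043
Recovered sample variance s_r^2 = 1.1952e-07
Control sample variance s_c^2 = 4.60962e-07
Welch SE (unpooled) = sqrt(s_r^2/n_r + s_c^2/n_c) = sqrt(2.3904e-08 + 6.58517e-08) = sqrt(8.97557e-08) = 0.000299593
|mean_r - mean_c| = 0.000317714
t = 0.000317714 / 0.000299593 = 1.06

1.06


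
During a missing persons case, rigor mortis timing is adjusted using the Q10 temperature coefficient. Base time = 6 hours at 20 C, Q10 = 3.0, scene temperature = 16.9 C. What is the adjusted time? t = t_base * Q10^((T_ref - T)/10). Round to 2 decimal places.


Rigor mortis time adjustment:
Exponent = (T_ref - T_actual) / 10 = (20 - 16.9) / 10 = 0.31
Q10 factor = 3.0^0.31 = 1.40575
t_adjusted = 6 * 1.40575 = 8.43 hours

8.43


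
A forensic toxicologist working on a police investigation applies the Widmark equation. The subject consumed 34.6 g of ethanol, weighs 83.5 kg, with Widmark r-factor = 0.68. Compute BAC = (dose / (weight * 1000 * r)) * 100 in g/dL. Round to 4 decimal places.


Applying the Widmark formula:
BAC = (dose_g / (body_wt * 1000 * r)) * 100
Denominator = 83.5 * 1000 * 0.68 = 56780
BAC = (34.6 / 56780) * 100
BAC = 0.0609 g/dL

0.0609


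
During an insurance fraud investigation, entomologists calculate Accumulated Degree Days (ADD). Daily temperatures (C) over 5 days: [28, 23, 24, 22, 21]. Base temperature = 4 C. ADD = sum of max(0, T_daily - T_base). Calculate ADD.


Computing ADD day by day:
Day 1: max(0, 28 - 4) = 24
Day 2: max(0, 23 - 4) = 19
Day 3: max(0, 24 - 4) = 20
Day 4: max(0, 22 - 4) = 18
Day 5: max(0, 21 - 4) = 17
Total ADD = 98

98


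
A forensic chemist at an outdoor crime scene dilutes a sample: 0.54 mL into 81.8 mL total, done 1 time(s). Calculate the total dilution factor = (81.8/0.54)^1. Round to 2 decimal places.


Dilution factor calculation:
Single dilution = V_total / V_sample = 81.8 / 0.54 ≈ 151.481481
Number of dilutions = 1
Total DF = (81.8 / 0.54)^1 (full precision, rounded at the end) = 151.48

151.48


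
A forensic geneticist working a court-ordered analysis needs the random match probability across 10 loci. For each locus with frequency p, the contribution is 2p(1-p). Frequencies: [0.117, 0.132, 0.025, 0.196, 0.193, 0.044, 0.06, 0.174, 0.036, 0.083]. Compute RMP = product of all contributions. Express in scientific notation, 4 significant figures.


Computing RMP for 10 loci:
Locus 1: 2 * 0.117 * 0.883 = 0.206622
Locus 2: 2 * 0.132 * 0.868 = 0.229152
Locus 3: 2 * 0.025 * 0.975 = 0.04875
Locus 4: 2 * 0.196 * 0.804 = 0.315168
Locus 5: 2 * 0.193 * 0.807 = 0.311502
Locus 6: 2 * 0.044 * 0.956 = 0.084128
Locus 7: 2 * 0.06 * 0.94 = 0.1128
Locus 8: 2 * 0.174 * 0.826 = 0.287448
Locus 9: 2 * 0.036 * 0.964 = 0.069408
Locus 10: 2 * 0.083 * 0.917 = 0.152222
RMP = 6.531e-09

6.531e-09


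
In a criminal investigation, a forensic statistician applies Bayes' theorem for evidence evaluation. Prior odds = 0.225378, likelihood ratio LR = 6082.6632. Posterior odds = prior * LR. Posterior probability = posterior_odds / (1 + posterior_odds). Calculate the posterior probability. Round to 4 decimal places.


Bayesian evidence evaluation:
Posterior odds = prior_odds * LR = 0.225378 * 6082.6632 = 1370.898
Posterior probability = posterior_odds / (1 + posterior_odds)
= 1370.898 / (1 + 1370.898)
= 1370.898 / 1371.898
= 0.9993

0.9993


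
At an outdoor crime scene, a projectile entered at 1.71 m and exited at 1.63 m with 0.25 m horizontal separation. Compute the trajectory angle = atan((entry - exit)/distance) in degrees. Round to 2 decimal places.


Bullet trajectory angle:
Height difference = 1.71 - 1.63 = 0.08 m
angle = atan(0.08 / 0.25)
angle = atan(0.32)
angle = 17.74 degrees

17.74


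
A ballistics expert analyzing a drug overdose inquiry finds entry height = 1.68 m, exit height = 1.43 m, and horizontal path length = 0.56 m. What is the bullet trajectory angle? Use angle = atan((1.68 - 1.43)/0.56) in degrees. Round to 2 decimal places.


Bullet trajectory angle:
Height difference = 1.68 - 1.43 = 0.25 m
angle = atan(0.25 / 0.56)
angle = atan(0.446429)
angle = 24.06 degrees

24.06


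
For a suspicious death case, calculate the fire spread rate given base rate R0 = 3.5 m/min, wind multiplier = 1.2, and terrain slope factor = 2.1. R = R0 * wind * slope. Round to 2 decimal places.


Fire spread rate calculation:
R = R0 * wind_factor * slope_factor
= 3.5 * 1.2 * 2.1
= 4.2 * 2.1
= 8.82 m/min

8.82


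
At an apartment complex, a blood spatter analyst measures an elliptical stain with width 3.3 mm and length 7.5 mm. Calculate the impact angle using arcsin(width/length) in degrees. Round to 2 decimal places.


Blood spatter impact angle calculation:
width / length = 3.3 / 7.5 = 0.44
angle = arcsin(0.44)
angle = 26.10 degrees

26.10


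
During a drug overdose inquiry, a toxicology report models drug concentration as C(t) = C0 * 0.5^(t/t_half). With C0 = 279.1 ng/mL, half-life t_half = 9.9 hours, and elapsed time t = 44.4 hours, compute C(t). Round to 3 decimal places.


Drug concentration decay:
Number of half-lives = t / t_half = 44.4 / 9.9 = 4.484848
Decay factor = 0.5^4.484848 = 0.04466077
C(t) = 279.1 * 0.04466077 = 12.465 ng/mL

12.465


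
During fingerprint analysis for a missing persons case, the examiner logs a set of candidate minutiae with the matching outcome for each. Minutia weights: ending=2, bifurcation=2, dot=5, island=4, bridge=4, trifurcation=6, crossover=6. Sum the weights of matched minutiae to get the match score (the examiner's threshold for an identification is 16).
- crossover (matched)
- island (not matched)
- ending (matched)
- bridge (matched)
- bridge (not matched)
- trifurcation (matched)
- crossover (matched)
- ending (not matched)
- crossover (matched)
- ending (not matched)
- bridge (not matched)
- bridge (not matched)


Weighted minutiae match score:
  crossover: matched, +6 (running total 6)
  island: not matched, +0
  ending: matched, +2 (running total 8)
  bridge: matched, +4 (running total 12)
  bridge: not matched, +0
  trifurcation: matched, +6 (running total 18)
  crossover: matched, +6 (running total 24)
  ending: not matched, +0
  crossover: matched, +6 (running total 30)
  ending: not matched, +0
  bridge: not matched, +0
  bridge: not matched, +0
Total score = 30
Threshold = 16; verdict = identification

30


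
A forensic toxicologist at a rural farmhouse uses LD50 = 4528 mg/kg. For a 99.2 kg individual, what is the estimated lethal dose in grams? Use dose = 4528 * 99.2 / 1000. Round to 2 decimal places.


Lethal dose calculation:
Lethal dose = LD50 * body_weight / 1000
= 4528 * 99.2 / 1000
= 449177.6 / 1000
= 449.18 g

449.18


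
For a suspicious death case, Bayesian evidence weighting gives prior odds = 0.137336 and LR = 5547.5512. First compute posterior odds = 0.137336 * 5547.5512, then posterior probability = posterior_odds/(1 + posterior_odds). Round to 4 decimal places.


Bayesian evidence evaluation:
Posterior odds = prior_odds * LR = 0.137336 * 5547.5512 = 761.8785
Posterior probability = posterior_odds / (1 + posterior_odds)
= 761.8785 / (1 + 761.8785)
= 761.8785 / 762.8785
= 0.9987

0.9987


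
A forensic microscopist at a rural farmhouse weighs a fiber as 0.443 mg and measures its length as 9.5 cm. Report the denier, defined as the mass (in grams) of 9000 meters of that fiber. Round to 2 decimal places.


Denier calculation:
Mass in grams = 0.443 mg / 1000 = 0.000443 g
Length in meters = 9.5 cm / 100 = 0.095 m
Linear density = mass / length = 0.000443 / 0.095 = 0.00466316 g/m
Denier = (g/m) * 9000 = 0.00466316 * 9000 = 41.97

41.97


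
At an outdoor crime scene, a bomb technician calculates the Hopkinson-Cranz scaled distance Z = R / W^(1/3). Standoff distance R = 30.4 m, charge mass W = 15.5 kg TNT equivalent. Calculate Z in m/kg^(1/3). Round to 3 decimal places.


Scaled distance calculation:
W^(1/3) = 15.5^(1/3) = 2.493315
Z = R / W^(1/3) = 30.4 / 2.493315
Z = 12.193 m/kg^(1/3)

12.193


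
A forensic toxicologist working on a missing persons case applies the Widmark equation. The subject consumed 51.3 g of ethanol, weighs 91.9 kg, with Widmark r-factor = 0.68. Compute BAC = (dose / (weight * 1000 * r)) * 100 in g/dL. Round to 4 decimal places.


Applying the Widmark formula:
BAC = (dose_g / (body_wt * 1000 * r)) * 100
Denominator = 91.9 * 1000 * 0.68 = 62492
BAC = (51.3 / 62492) * 100
BAC = 0.0821 g/dL

0.0821


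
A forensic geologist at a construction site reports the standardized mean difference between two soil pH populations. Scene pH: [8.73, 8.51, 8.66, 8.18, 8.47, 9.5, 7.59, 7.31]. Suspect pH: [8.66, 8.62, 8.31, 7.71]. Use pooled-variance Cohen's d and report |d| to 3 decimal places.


Pooled-variance Cohen's d for soil pH comparison:
Scene mean = 66.95 / 8 = 8.36875
Suspect mean = 33.3 / 4 = 8.325
Scene sample variance s_s^2 = 0.469755
Suspect sample variance s_c^2 = 0.192567
Pooled variance = ((n_s-1)*s_s^2 + (n_c-1)*s_c^2) / (n_s + n_c - 2) = 0.386599
Pooled SD = sqrt(0.386599) = 0.621771
Mean difference = 0.04375
|d| = |0.04375| / 0.621771 = 0.070

0.070


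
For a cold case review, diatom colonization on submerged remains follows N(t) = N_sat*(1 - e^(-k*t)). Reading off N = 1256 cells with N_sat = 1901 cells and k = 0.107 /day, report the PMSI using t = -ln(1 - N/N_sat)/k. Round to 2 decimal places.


PMSI from diatom colonization curve:
N / N_sat = 1256 / 1901 = 0.660705
1 - N/N_sat = 0.339295
ln(1 - N/N_sat) = -1.080885
t = -ln(1 - N/N_sat) / k = -(-1.080885) / 0.107 = 10.10 days

10.10


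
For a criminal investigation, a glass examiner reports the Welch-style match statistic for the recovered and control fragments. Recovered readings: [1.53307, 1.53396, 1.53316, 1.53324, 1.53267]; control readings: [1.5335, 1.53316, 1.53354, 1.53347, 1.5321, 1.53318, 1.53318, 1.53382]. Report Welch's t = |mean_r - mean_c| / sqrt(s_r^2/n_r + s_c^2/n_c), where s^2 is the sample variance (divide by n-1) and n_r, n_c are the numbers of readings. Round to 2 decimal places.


Welch's t-criterion for glass RI comparison:
Recovered mean = sum / n_r = 7.6661 / 5 = 1.53322
Control mean = sum / n_c = 12.26595 / 8 = 1.5332438
Recovered sample variance s_r^2 = 2.1915e-07
Control sample variance s_c^2 = 2.65712e-07
Welch SE (unpooled) = sqrt(s_r^2/n_r + s_c^2/n_c) = sqrt(4.383e-08 + 3.32141e-08) = sqrt(7.70441e-08) = 0.000277568
|mean_r - mean_c| = 2.375e-05
t = 2.375e-05 / 0.000277568 = 0.09

0.09


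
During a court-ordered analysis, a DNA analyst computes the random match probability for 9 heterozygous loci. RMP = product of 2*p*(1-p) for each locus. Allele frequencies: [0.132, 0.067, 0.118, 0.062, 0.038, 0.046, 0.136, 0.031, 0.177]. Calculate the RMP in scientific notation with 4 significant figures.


Computing RMP for 9 loci:
Locus 1: 2 * 0.132 * 0.868 = 0.229152
Locus 2: 2 * 0.067 * 0.933 = 0.125022
Locus 3: 2 * 0.118 * 0.882 = 0.208152
Locus 4: 2 * 0.062 * 0.938 = 0.116312
Locus 5: 2 * 0.038 * 0.962 = 0.073112
Locus 6: 2 * 0.046 * 0.954 = 0.087768
Locus 7: 2 * 0.136 * 0.864 = 0.235008
Locus 8: 2 * 0.031 * 0.969 = 0.060078
Locus 9: 2 * 0.177 * 0.823 = 0.291342
RMP = 1.831e-08

1.831e-08


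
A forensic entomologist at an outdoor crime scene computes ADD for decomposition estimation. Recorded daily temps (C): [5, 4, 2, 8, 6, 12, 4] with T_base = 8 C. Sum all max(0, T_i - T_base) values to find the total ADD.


Computing ADD day by day:
Day 1: max(0, 5 - 8) = 0
Day 2: max(0, 4 - 8) = 0
Day 3: max(0, 2 - 8) = 0
Day 4: max(0, 8 - 8) = 0
Day 5: max(0, 6 - 8) = 0
Day 6: max(0, 12 - 8) = 4
Day 7: max(0, 4 - 8) = 0
Total ADD = 4

4


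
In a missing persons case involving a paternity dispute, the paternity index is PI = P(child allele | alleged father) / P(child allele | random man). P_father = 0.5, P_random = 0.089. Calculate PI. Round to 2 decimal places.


Paternity Index calculation:
PI = P(allele|father) / P(allele|random)
PI = 0.5 / 0.089
PI = 5.62

5.62


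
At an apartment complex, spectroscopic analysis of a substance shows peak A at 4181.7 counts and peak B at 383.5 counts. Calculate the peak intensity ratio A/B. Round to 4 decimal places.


Spectral peak ratio:
Peak A = 4181.7 counts
Peak B = 383.5 counts
Ratio = 4181.7 / 383.5 = 10.9040

10.9040


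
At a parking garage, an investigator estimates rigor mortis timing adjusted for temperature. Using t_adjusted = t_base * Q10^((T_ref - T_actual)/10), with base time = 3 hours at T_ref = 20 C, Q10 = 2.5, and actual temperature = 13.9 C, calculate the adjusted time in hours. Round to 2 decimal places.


Rigor mortis time adjustment:
Exponent = (T_ref - T_actual) / 10 = (20 - 13.9) / 10 = 0.61
Q10 factor = 2.5^0.61 = 1.74881
t_adjusted = 3 * 1.74881 = 5.25 hours

5.25


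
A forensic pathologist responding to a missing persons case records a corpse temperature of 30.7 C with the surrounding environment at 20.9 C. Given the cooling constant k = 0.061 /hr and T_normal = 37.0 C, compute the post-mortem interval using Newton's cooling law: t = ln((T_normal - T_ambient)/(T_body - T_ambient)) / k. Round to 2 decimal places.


Using Newton's law of cooling:
t = ln((T_normal - T_ambient) / (T_body - T_ambient)) / k
T_normal - T_ambient = 16.1
T_body - T_ambient = 9.8
Ratio = 1.642857
ln(ratio) = 0.496437
t = 0.496437 / 0.061 = 8.14 hours

8.14


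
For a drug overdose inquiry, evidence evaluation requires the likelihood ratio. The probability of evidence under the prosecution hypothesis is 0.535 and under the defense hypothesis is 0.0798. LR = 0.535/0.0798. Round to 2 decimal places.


Likelihood ratio calculation:
LR = P(E|Hp) / P(E|Hd)
LR = 0.535 / 0.0798
LR = 6.70

6.70


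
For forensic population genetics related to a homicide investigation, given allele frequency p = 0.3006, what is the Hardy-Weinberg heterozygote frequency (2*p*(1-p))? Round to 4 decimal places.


Hardy-Weinberg heterozygote frequency:
q = 1 - p = 1 - 0.3006 = 0.6994
2pq = 2 * 0.3006 * 0.6994 = 0.4205

0.4205


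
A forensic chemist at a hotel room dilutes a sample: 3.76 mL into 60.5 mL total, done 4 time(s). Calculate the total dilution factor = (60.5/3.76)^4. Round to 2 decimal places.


Dilution factor calculation:
Single dilution = V_total / V_sample = 60.5 / 3.76 ≈ 16.090426
Number of dilutions = 4
Total DF = (60.5 / 3.76)^4 (full precision, rounded at the end) = 67030.14

67030.14


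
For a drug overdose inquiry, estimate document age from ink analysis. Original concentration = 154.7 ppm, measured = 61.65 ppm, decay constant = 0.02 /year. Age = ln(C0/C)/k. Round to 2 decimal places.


Document age estimation:
C0/C = 154.7 / 61.65 = 2.509327
ln(C0/C) = 0.920015
t = 0.920015 / 0.02 = 46.00 years

46.00


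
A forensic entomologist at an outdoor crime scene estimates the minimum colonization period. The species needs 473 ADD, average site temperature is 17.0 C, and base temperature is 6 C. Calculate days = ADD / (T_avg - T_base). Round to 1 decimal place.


Insect development time:
Effective temperature = avg_temp - T_base = 17.0 - 6 = 11.0 C
Days = ADD / effective_temp = 473 / 11.0 = 43.0 days

43.0


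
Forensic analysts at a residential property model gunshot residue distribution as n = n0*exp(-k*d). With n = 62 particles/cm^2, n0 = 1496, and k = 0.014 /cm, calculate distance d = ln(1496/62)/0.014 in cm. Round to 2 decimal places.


GSR distance calculation:
n0/n = 1496 / 62 = 24.129032
ln(n0/n) = 3.183416
d = 3.183416 / 0.014 = 227.39 cm

227.39


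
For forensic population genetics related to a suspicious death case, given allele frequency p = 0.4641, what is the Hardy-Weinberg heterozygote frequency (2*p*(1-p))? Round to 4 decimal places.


Hardy-Weinberg heterozygote frequency:
q = 1 - p = 1 - 0.4641 = 0.5359
2pq = 2 * 0.4641 * 0.5359 = 0.4974

0.4974


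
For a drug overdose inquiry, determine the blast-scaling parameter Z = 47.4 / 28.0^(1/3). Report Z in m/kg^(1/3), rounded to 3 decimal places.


Scaled distance calculation:
W^(1/3) = 28.0^(1/3) = 3.036589
Z = R / W^(1/3) = 47.4 / 3.036589
Z = 15.610 m/kg^(1/3)

15.610


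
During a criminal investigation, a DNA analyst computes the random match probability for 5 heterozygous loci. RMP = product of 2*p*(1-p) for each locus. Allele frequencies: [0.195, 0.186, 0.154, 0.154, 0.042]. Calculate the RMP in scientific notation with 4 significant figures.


Computing RMP for 5 loci:
Locus 1: 2 * 0.195 * 0.805 = 0.31395
Locus 2: 2 * 0.186 * 0.814 = 0.302808
Locus 3: 2 * 0.154 * 0.846 = 0.260568
Locus 4: 2 * 0.154 * 0.846 = 0.260568
Locus 5: 2 * 0.042 * 0.958 = 0.080472
RMP = 5.194e-04

5.194e-04
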